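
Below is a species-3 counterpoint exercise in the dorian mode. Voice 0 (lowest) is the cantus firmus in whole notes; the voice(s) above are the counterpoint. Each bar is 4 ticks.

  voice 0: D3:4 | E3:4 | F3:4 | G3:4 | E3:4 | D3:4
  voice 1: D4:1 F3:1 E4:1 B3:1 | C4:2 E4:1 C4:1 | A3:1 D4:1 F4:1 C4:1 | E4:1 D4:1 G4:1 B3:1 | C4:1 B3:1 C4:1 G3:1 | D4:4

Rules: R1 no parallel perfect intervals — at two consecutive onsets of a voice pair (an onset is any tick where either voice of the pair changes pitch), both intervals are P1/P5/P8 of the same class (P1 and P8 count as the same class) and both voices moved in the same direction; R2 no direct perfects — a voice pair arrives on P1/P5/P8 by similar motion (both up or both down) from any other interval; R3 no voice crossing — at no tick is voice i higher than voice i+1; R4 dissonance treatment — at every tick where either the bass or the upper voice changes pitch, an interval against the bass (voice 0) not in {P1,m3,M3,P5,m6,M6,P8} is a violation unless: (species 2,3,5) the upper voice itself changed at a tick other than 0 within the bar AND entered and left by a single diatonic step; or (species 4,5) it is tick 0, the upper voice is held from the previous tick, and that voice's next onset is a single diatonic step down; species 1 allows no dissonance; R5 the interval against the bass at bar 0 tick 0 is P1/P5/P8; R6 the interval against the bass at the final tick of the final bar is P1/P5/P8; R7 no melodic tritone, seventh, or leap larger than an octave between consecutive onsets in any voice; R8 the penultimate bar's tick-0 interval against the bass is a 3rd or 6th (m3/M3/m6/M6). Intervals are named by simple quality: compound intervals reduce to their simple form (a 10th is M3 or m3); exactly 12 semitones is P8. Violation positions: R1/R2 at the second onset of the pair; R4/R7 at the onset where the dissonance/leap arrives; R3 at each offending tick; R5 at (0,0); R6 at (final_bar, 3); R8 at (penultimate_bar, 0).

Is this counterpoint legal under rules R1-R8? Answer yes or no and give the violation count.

bar 0: v0=D3 v1=D4 (P8)
bar 1: v0=E3 v1=C4 (m6)
bar 2: v0=F3 v1=A3 (M3)
bar 3: v0=G3 v1=E4 (M6)
bar 4: v0=E3 v1=C4 (m6)
bar 5: v0=D3 v1=D4 (P8)
  R4 @ bar0.2: D3/E4 M2 untreated
  R7 @ bar0.2: F3->E4 leap 11st

No (2 violations)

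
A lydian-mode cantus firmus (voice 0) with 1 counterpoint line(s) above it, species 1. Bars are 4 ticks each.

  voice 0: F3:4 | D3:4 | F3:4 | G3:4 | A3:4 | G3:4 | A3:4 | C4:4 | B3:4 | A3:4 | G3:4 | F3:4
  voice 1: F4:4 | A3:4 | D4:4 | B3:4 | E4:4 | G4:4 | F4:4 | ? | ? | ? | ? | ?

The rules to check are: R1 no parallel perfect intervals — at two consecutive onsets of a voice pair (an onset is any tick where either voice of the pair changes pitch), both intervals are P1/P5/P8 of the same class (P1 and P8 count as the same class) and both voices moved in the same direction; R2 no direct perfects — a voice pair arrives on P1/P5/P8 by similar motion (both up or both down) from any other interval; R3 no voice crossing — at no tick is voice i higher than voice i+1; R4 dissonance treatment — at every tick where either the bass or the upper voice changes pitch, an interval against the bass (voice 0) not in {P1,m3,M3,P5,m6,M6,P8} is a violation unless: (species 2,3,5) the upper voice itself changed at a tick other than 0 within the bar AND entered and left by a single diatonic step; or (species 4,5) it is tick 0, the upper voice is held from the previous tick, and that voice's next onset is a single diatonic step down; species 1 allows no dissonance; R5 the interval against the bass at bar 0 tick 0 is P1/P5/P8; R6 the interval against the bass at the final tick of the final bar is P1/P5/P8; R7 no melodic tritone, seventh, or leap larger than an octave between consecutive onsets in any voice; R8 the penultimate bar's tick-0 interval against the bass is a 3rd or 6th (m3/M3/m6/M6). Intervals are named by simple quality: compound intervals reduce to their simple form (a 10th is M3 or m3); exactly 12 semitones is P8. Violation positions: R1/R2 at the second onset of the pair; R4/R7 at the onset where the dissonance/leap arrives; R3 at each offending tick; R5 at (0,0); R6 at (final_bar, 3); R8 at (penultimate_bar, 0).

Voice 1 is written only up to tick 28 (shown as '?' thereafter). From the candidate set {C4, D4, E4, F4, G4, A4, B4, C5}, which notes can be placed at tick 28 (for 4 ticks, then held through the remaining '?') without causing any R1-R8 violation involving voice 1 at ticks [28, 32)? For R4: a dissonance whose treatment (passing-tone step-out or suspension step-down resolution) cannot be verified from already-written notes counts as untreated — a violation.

{A4, C4, E4}

C4: legal
D4: violates R4
E4: legal
F4: violates R4
G4: violates R2
A4: legal
B4: violates R4,R7
C5: violates R2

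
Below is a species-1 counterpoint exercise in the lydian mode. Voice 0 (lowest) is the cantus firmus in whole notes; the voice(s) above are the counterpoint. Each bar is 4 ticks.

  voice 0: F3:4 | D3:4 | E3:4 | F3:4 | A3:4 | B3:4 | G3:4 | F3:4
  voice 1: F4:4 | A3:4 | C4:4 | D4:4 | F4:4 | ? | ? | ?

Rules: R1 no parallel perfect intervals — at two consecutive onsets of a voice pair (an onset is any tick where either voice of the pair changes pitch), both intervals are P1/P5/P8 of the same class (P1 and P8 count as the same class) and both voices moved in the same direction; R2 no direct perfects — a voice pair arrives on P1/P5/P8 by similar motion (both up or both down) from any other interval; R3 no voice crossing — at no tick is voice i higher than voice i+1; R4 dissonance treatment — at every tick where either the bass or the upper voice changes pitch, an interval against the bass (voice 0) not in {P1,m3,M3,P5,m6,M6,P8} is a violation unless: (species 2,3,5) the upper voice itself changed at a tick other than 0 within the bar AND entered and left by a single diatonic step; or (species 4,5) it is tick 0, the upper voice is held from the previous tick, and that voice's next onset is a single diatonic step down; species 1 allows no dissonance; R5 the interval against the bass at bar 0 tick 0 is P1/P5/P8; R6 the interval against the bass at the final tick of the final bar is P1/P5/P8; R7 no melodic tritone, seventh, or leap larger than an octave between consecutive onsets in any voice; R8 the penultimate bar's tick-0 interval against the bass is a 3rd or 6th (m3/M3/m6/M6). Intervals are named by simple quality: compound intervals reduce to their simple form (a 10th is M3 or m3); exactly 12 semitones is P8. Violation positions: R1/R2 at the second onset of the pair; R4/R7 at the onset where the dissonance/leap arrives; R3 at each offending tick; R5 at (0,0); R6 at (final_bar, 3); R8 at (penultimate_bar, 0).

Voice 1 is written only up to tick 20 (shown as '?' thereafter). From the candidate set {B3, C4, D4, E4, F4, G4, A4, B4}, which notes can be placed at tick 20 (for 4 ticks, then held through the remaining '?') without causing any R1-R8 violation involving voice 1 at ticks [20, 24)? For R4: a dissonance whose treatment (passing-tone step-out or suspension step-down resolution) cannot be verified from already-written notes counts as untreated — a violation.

{D4, G4}

B3: violates R7
C4: violates R4
D4: legal
E4: violates R4
F4: violates R4
G4: legal
A4: violates R4
B4: violates R2,R7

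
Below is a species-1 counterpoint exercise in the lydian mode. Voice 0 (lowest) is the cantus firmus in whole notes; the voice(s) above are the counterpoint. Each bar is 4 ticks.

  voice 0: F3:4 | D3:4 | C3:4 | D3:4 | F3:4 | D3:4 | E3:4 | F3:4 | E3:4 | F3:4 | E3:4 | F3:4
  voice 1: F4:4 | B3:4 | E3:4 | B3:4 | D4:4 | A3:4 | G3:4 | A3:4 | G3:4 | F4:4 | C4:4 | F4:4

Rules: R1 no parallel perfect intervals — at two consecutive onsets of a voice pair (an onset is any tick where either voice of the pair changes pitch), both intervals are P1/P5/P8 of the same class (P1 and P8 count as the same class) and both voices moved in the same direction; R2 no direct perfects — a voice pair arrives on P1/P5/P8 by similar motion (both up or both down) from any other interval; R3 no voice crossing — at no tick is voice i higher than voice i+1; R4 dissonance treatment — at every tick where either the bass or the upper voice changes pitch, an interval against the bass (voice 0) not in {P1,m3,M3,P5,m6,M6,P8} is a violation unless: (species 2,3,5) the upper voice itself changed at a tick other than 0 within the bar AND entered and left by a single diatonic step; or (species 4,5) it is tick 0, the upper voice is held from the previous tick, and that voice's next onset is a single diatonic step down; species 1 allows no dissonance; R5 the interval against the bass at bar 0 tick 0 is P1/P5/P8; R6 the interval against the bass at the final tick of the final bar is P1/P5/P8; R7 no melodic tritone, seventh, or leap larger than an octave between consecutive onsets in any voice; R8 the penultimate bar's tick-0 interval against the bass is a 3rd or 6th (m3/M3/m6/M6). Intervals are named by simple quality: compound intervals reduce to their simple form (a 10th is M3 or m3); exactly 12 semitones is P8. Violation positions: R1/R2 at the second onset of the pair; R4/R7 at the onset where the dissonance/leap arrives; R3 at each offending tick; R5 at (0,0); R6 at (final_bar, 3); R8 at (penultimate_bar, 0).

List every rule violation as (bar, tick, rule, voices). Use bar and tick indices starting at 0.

(1, 0, R7, (1,))
(5, 0, R2, (0, 1))
(9, 0, R2, (0, 1))
(9, 0, R7, (1,))
(11, 0, R2, (0, 1))

bar 0: v0=F3 v1=F4 downbeat P8
bar 1: v0=D3 v1=B3 downbeat M6
bar 2: v0=C3 v1=E3 downbeat M3
bar 3: v0=D3 v1=B3 downbeat M6
bar 4: v0=F3 v1=D4 downbeat M6
bar 5: v0=D3 v1=A3 downbeat P5
bar 6: v0=E3 v1=G3 downbeat m3
bar 7: v0=F3 v1=A3 downbeat M3
bar 8: v0=E3 v1=G3 downbeat m3
bar 9: v0=F3 v1=F4 downbeat P8
bar 10: v0=E3 v1=C4 downbeat m6
bar 11: v0=F3 v1=F4 downbeat P8
  -> R7 @ bar 1 tick 0 v(1,): F4->B3 leap 6st
  -> R2 @ bar 5 tick 0 v(0, 1): F3/D4 M6 -> D3/A3 P5 similar
  -> R2 @ bar 9 tick 0 v(0, 1): E3/G3 m3 -> F3/F4 P8 similar
  -> R7 @ bar 9 tick 0 v(1,): G3->F4 leap 10st
  -> R2 @ bar 11 tick 0 v(0, 1): E3/C4 m6 -> F3/F4 P8 similar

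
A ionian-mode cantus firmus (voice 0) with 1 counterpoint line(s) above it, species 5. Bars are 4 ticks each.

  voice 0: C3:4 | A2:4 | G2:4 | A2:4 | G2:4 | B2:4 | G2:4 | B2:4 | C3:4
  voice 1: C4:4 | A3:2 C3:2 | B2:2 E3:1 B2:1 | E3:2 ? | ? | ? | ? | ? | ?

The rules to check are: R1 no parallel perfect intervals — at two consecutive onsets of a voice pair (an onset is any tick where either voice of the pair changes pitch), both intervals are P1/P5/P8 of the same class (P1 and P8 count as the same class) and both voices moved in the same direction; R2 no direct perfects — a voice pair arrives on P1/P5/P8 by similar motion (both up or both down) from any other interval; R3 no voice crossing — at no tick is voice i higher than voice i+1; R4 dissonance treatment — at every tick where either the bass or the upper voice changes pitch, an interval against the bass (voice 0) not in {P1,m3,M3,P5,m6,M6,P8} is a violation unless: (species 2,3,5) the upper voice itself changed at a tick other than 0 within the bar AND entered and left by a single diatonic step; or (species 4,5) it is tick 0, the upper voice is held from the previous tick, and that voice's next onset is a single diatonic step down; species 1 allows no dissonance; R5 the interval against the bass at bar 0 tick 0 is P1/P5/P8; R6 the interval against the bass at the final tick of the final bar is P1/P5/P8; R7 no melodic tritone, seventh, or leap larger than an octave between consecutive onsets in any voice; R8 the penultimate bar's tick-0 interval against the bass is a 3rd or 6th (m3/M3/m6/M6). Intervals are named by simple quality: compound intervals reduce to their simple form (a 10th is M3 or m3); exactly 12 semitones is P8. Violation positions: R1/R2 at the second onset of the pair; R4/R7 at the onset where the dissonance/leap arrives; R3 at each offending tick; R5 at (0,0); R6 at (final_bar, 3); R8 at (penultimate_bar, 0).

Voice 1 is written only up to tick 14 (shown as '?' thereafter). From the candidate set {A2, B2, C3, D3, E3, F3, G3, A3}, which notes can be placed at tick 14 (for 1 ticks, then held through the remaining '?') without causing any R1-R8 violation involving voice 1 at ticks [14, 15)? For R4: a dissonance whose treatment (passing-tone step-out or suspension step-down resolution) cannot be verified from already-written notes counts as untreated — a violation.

A2: legal
B2: violates R4
C3: legal
D3: violates R4
E3: legal
F3: legal
G3: violates R4
A3: legal

{A2, A3, C3, E3, F3}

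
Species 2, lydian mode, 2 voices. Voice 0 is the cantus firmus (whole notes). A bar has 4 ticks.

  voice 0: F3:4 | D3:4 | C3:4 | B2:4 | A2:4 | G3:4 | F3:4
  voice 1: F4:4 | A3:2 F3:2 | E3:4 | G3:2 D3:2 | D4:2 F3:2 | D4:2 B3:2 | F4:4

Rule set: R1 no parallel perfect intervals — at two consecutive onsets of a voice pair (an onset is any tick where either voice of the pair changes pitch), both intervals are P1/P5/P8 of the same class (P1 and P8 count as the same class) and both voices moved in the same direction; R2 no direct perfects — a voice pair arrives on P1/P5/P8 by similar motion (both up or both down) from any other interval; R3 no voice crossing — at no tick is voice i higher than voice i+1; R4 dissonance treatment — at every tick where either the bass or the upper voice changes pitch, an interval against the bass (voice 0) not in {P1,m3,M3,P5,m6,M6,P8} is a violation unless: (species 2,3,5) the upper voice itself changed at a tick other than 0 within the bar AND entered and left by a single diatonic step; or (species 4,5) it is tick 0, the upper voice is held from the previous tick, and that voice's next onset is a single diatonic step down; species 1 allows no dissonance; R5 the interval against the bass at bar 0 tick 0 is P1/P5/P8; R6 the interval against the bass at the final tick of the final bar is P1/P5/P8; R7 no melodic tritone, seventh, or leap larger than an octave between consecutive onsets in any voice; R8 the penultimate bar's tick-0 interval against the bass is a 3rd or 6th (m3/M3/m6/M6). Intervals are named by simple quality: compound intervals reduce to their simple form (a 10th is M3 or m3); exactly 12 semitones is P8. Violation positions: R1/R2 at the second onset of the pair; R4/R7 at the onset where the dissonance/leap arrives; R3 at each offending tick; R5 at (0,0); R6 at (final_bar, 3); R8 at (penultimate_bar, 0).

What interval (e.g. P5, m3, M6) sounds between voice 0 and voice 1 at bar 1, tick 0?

P5

voice 0=D3 voice 1=A3 -> P5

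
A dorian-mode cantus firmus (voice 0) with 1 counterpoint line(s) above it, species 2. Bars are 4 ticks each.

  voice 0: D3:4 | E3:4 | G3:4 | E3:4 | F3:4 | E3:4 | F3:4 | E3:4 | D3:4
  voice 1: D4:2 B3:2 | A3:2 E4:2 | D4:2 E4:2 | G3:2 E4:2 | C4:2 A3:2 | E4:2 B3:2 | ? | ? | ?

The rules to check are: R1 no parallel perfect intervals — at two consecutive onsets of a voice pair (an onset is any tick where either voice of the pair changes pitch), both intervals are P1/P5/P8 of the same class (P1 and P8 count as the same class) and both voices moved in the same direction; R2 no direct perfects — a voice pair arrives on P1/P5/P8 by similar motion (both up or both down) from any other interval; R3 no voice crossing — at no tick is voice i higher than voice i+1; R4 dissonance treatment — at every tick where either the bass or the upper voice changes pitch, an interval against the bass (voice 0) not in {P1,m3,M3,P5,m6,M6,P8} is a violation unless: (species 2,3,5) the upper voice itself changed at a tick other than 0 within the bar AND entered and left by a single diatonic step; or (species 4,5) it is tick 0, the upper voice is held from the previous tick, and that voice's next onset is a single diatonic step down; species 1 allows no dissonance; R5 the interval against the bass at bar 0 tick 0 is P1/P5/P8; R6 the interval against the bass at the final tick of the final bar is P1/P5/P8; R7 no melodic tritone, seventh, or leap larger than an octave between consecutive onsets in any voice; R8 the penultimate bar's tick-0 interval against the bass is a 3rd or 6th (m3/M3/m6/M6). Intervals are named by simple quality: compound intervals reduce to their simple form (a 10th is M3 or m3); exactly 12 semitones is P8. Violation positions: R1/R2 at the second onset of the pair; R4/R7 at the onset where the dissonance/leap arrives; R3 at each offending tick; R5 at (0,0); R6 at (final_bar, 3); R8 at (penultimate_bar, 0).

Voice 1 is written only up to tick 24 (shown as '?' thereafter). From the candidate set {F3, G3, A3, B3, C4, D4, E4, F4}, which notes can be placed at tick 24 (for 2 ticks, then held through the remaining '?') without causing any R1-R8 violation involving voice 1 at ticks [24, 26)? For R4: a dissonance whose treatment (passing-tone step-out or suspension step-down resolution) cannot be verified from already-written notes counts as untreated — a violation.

F3: violates R7
G3: violates R4
A3: legal
B3: violates R4
C4: violates R1
D4: legal
E4: violates R4
F4: violates R2,R7

{A3, D4}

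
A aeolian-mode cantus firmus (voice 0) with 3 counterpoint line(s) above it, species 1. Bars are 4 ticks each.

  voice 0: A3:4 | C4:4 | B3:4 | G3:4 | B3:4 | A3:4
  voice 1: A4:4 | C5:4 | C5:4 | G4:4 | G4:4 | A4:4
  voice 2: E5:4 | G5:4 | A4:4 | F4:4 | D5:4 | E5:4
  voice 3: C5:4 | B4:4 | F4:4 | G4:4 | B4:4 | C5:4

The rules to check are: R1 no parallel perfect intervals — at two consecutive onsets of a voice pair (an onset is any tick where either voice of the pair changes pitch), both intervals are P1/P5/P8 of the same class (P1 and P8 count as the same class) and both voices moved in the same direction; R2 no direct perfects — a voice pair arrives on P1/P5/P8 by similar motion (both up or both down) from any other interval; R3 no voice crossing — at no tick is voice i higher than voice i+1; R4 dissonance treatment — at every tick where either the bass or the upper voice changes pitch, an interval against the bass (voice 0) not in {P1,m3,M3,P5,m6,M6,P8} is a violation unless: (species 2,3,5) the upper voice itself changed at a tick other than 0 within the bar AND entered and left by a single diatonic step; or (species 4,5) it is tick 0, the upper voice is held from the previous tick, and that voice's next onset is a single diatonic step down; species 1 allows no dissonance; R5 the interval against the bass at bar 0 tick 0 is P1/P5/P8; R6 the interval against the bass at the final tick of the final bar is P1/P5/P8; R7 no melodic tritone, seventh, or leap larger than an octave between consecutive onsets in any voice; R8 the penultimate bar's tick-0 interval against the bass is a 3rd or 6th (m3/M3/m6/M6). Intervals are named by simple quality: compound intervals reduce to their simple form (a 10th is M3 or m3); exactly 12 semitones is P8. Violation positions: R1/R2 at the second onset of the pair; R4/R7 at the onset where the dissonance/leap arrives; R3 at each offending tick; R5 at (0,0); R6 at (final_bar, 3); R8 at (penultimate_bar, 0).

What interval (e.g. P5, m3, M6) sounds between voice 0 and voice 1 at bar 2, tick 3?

m2

voice 0=B3 voice 1=C5 -> m2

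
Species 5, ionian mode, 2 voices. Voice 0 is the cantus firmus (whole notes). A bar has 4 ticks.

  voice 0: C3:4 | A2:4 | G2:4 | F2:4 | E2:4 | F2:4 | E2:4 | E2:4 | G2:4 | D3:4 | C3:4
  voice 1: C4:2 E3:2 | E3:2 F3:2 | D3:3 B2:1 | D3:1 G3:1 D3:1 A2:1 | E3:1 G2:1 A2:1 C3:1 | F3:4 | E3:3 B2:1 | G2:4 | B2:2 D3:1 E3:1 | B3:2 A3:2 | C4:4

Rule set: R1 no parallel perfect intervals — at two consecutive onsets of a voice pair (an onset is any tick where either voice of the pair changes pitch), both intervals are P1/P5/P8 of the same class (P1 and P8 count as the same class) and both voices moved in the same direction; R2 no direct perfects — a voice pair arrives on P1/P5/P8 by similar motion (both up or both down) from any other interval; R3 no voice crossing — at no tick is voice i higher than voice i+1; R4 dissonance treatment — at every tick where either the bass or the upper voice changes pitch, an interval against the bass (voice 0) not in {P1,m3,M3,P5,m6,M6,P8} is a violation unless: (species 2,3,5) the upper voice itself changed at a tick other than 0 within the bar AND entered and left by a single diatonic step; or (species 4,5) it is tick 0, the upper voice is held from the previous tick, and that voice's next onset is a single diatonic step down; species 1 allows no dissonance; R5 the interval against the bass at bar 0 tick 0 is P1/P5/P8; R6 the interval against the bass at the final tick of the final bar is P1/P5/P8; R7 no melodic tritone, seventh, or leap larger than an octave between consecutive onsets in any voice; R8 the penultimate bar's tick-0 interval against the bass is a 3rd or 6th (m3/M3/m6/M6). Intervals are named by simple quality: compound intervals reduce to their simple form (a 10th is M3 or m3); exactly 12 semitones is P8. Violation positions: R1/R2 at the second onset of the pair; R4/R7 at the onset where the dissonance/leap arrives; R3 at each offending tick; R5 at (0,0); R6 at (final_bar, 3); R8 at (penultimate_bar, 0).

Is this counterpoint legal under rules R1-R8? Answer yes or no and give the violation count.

No (5 violations)

bar 0: v0=C3 v1=C4 (P8)
bar 1: v0=A2 v1=E3 (P5)
bar 2: v0=G2 v1=D3 (P5)
bar 3: v0=F2 v1=D3 (M6)
bar 4: v0=E2 v1=E3 (P8)
bar 5: v0=F2 v1=F3 (P8)
bar 6: v0=E2 v1=E3 (P8)
bar 7: v0=E2 v1=G2 (m3)
bar 8: v0=G2 v1=B2 (M3)
bar 9: v0=D3 v1=B3 (M6)
bar 10: v0=C3 v1=C4 (P8)
  R2 @ bar2.0: A2/F3 m6 -> G2/D3 P5 similar
  R4 @ bar3.1: F2/G3 M2 untreated
  R4 @ bar4.2: E2/A2 P4 untreated
  R2 @ bar5.0: E2/C3 m6 -> F2/F3 P8 similar
  R1 @ bar6.0: F2/F3 P8 -> E2/E3 P8 similar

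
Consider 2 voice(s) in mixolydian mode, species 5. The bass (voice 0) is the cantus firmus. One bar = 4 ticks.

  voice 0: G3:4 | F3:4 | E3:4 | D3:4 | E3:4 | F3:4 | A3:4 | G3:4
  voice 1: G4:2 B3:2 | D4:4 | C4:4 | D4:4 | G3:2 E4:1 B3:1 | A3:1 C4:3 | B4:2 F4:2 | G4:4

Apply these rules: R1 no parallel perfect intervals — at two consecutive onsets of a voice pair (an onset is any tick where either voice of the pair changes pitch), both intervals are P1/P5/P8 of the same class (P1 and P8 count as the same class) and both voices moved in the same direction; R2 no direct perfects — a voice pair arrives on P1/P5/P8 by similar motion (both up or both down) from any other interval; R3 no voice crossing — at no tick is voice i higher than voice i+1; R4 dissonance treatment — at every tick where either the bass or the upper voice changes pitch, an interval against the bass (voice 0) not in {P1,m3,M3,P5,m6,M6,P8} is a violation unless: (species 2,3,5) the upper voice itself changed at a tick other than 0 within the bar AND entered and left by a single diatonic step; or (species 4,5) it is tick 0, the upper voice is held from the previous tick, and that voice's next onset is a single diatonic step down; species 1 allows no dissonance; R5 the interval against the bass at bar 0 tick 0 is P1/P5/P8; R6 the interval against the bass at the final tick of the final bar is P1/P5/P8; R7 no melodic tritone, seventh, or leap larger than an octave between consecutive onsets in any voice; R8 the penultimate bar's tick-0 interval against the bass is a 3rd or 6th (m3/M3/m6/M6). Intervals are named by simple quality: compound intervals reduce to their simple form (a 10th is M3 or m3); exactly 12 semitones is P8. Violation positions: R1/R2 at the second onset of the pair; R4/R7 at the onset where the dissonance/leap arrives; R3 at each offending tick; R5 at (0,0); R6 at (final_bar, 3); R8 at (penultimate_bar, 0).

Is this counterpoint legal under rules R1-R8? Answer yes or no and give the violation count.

No (4 violations)

bar 0: v0=G3 v1=G4 (P8)
bar 1: v0=F3 v1=D4 (M6)
bar 2: v0=E3 v1=C4 (m6)
bar 3: v0=D3 v1=D4 (P8)
bar 4: v0=E3 v1=G3 (m3)
bar 5: v0=F3 v1=A3 (M3)
bar 6: v0=A3 v1=B4 (M2)
bar 7: v0=G3 v1=G4 (P8)
  R4 @ bar6.0: A3/B4 M2 untreated
  R7 @ bar6.0: C4->B4 leap 11st
  R8 @ bar6.0: penult M2 not 3rd/6th
  R7 @ bar6.2: B4->F4 leap 6st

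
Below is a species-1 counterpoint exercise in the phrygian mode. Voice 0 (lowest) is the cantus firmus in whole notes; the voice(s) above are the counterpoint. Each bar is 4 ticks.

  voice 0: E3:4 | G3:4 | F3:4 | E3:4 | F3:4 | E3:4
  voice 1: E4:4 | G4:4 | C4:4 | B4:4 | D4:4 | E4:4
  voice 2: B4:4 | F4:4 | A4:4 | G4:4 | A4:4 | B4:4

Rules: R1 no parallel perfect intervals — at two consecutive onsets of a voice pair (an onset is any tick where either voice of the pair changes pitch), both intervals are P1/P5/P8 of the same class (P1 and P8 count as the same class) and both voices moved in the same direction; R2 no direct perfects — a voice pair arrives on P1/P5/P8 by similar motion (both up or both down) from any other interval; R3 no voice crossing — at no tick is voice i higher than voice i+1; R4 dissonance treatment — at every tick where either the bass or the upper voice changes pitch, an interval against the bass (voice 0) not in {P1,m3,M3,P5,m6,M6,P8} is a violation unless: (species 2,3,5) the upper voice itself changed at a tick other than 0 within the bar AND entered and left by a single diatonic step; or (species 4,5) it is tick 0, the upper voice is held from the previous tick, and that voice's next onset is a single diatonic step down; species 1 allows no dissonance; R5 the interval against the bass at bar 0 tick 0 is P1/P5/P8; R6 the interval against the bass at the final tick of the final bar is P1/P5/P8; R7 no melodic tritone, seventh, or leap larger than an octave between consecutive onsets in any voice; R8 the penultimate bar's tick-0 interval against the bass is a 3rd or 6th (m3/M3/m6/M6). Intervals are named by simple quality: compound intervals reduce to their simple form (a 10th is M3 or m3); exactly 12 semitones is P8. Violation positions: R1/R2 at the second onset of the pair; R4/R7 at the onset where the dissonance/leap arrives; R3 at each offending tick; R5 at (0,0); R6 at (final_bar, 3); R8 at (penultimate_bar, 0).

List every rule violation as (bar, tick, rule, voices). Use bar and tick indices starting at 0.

bar 0: v0=E3 v1=E4 v2=B4 downbeat P5
bar 1: v0=G3 v1=G4 v2=F4 downbeat m7
bar 2: v0=F3 v1=C4 v2=A4 downbeat M3
bar 3: v0=E3 v1=B4 v2=G4 downbeat m3
bar 4: v0=F3 v1=D4 v2=A4 downbeat M3
bar 5: v0=E3 v1=E4 v2=B4 downbeat P5
  -> R1 @ bar 1 tick 0 v(0, 1): E3/E4 P8 -> G3/G4 P8 similar
  -> R3 @ bar 1 tick 0 v(1, 2): G4 above F4
  -> R4 @ bar 1 tick 0 v(0, 2): G3/F4 m7 untreated
  -> R7 @ bar 1 tick 0 v(2,): B4->F4 leap 6st
  -> R3 @ bar 1 tick 1 v(1, 2): G4 above F4
  -> R3 @ bar 1 tick 2 v(1, 2): G4 above F4
  -> R3 @ bar 1 tick 3 v(1, 2): G4 above F4
  -> R2 @ bar 2 tick 0 v(0, 1): G3/G4 P8 -> F3/C4 P5 similar
  -> R3 @ bar 3 tick 0 v(1, 2): B4 above G4
  -> R7 @ bar 3 tick 0 v(1,): C4->B4 leap 11st
  -> R3 @ bar 3 tick 1 v(1, 2): B4 above G4
  -> R3 @ bar 3 tick 2 v(1, 2): B4 above G4
  -> R3 @ bar 3 tick 3 v(1, 2): B4 above G4
  -> R1 @ bar 5 tick 0 v(1, 2): D4/A4 P5 -> E4/B4 P5 similar

(1, 0, R1, (0, 1))
(1, 0, R3, (1, 2))
(1, 0, R4, (0, 2))
(1, 0, R7, (2,))
(1, 1, R3, (1, 2))
(1, 2, R3, (1, 2))
(1, 3, R3, (1, 2))
(2, 0, R2, (0, 1))
(3, 0, R3, (1, 2))
(3, 0, R7, (1,))
(3, 1, R3, (1, 2))
(3, 2, R3, (1, 2))
(3, 3, R3, (1, 2))
(5, 0, R1, (1, 2))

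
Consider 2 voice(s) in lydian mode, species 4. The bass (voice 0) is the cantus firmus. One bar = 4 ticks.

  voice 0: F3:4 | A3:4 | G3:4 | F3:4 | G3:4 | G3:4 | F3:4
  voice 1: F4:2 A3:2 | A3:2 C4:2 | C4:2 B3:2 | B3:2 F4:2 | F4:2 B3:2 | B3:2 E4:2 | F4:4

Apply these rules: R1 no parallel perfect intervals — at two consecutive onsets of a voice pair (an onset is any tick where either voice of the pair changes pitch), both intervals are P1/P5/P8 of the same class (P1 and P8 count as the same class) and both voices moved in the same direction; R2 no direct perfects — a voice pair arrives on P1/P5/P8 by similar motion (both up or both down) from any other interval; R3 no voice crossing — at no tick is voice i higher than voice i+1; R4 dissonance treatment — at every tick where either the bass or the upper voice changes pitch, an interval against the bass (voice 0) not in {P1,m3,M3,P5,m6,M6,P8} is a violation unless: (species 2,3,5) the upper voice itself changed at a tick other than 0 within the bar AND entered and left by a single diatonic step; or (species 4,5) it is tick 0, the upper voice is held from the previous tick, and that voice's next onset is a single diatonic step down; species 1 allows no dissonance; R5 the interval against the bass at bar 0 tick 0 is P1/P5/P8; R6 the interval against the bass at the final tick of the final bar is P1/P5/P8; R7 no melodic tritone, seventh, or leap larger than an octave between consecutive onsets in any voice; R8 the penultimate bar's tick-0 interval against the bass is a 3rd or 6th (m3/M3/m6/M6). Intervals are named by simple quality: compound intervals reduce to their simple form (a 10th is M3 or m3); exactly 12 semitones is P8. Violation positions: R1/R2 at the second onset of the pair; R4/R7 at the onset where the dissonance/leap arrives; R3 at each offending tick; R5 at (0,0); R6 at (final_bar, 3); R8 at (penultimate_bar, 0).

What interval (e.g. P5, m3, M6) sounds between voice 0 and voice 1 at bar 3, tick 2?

P8

voice 0=F3 voice 1=F4 -> P8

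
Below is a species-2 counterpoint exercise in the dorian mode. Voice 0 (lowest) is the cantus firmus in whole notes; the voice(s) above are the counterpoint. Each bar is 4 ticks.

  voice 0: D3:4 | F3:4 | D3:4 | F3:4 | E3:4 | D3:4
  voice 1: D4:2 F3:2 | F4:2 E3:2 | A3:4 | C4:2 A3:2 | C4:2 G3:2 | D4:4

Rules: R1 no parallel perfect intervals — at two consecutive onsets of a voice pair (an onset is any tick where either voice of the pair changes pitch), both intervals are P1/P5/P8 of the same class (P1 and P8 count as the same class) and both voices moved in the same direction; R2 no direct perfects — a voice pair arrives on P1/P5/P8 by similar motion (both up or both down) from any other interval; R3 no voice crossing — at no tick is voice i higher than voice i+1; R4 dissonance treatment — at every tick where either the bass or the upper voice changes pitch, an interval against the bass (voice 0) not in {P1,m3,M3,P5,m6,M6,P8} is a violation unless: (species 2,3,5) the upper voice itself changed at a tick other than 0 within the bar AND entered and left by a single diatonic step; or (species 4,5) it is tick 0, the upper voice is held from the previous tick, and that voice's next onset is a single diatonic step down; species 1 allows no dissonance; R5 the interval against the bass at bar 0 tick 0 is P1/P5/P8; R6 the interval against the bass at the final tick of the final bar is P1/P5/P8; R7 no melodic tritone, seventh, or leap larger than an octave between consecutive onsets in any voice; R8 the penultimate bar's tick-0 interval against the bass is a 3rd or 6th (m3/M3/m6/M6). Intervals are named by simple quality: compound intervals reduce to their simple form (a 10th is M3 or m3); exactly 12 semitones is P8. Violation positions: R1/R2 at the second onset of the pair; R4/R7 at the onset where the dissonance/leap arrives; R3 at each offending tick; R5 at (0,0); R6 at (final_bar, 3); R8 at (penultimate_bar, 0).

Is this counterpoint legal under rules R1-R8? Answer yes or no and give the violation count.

bar 0: v0=D3 v1=D4 (P8)
bar 1: v0=F3 v1=F4 (P8)
bar 2: v0=D3 v1=A3 (P5)
bar 3: v0=F3 v1=C4 (P5)
bar 4: v0=E3 v1=C4 (m6)
bar 5: v0=D3 v1=D4 (P8)
  R2 @ bar1.0: D3/F3 m3 -> F3/F4 P8 similar
  R3 @ bar1.2: F3 above E3
  R4 @ bar1.2: F3/E3 m2 untreated
  R7 @ bar1.2: F4->E3 leap 13st
  R3 @ bar1.3: F3 above E3
  R1 @ bar3.0: D3/A3 P5 -> F3/C4 P5 similar

No (6 violations)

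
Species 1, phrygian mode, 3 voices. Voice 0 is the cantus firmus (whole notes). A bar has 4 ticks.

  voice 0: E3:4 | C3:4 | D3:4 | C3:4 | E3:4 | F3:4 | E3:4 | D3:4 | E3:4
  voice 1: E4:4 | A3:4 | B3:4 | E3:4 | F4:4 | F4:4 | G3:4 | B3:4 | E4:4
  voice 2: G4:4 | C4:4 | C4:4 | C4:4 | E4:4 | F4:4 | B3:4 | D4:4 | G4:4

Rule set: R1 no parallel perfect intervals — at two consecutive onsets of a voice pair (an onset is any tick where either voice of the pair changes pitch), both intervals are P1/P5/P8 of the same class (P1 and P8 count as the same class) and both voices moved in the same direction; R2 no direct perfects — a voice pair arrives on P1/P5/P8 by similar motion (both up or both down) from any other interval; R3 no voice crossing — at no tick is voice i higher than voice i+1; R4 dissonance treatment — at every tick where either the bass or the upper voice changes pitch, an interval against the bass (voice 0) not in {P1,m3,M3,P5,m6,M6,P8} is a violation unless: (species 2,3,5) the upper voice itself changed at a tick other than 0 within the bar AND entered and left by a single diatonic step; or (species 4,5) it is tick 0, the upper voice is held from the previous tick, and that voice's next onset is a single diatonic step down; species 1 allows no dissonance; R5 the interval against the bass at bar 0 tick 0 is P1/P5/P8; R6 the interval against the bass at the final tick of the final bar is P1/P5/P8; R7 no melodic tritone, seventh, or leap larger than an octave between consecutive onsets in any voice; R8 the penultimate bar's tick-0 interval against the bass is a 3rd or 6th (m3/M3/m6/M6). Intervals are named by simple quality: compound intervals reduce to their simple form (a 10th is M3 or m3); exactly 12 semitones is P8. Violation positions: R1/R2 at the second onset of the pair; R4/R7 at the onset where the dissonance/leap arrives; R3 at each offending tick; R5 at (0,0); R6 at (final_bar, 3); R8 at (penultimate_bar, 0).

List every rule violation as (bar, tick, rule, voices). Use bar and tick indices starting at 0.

bar 0: v0=E3 v1=E4 v2=G4 downbeat m3
bar 1: v0=C3 v1=A3 v2=C4 downbeat P8
bar 2: v0=D3 v1=B3 v2=C4 downbeat m7
bar 3: v0=C3 v1=E3 v2=C4 downbeat P8
bar 4: v0=E3 v1=F4 v2=E4 downbeat P8
bar 5: v0=F3 v1=F4 v2=F4 downbeat P8
bar 6: v0=E3 v1=G3 v2=B3 downbeat P5
bar 7: v0=D3 v1=B3 v2=D4 downbeat P8
bar 8: v0=E3 v1=E4 v2=G4 downbeat m3
  -> R5 @ bar 0 tick 0 v(0, 2): opens on m3
  -> R2 @ bar 1 tick 0 v(0, 2): E3/G4 m3 -> C3/C4 P8 similar
  -> R4 @ bar 2 tick 0 v(0, 2): D3/C4 m7 untreated
  -> R1 @ bar 4 tick 0 v(0, 2): C3/C4 P8 -> E3/E4 P8 similar
  -> R3 @ bar 4 tick 0 v(1, 2): F4 above E4
  -> R4 @ bar 4 tick 0 v(0, 1): E3/F4 m2 untreated
  -> R7 @ bar 4 tick 0 v(1,): E3->F4 leap 13st
  -> R3 @ bar 4 tick 1 v(1, 2): F4 above E4
  -> R3 @ bar 4 tick 2 v(1, 2): F4 above E4
  -> R3 @ bar 4 tick 3 v(1, 2): F4 above E4
  -> R1 @ bar 5 tick 0 v(0, 2): E3/E4 P8 -> F3/F4 P8 similar
  -> R2 @ bar 6 tick 0 v(0, 2): F3/F4 P8 -> E3/B3 P5 similar
  -> R7 @ bar 6 tick 0 v(1,): F4->G3 leap 10st
  -> R7 @ bar 6 tick 0 v(2,): F4->B3 leap 6st
  -> R8 @ bar 7 tick 0 v(0, 2): penult P8 not 3rd/6th
  -> R2 @ bar 8 tick 0 v(0, 1): D3/B3 M6 -> E3/E4 P8 similar
  -> R6 @ bar 8 tick 3 v(0, 2): closes on m3

(0, 0, R5, (0, 2))
(1, 0, R2, (0, 2))
(2, 0, R4, (0, 2))
(4, 0, R1, (0, 2))
(4, 0, R3, (1, 2))
(4, 0, R4, (0, 1))
(4, 0, R7, (1,))
(4, 1, R3, (1, 2))
(4, 2, R3, (1, 2))
(4, 3, R3, (1, 2))
(5, 0, R1, (0, 2))
(6, 0, R2, (0, 2))
(6, 0, R7, (1,))
(6, 0, R7, (2,))
(7, 0, R8, (0, 2))
(8, 0, R2, (0, 1))
(8, 3, R6, (0, 2))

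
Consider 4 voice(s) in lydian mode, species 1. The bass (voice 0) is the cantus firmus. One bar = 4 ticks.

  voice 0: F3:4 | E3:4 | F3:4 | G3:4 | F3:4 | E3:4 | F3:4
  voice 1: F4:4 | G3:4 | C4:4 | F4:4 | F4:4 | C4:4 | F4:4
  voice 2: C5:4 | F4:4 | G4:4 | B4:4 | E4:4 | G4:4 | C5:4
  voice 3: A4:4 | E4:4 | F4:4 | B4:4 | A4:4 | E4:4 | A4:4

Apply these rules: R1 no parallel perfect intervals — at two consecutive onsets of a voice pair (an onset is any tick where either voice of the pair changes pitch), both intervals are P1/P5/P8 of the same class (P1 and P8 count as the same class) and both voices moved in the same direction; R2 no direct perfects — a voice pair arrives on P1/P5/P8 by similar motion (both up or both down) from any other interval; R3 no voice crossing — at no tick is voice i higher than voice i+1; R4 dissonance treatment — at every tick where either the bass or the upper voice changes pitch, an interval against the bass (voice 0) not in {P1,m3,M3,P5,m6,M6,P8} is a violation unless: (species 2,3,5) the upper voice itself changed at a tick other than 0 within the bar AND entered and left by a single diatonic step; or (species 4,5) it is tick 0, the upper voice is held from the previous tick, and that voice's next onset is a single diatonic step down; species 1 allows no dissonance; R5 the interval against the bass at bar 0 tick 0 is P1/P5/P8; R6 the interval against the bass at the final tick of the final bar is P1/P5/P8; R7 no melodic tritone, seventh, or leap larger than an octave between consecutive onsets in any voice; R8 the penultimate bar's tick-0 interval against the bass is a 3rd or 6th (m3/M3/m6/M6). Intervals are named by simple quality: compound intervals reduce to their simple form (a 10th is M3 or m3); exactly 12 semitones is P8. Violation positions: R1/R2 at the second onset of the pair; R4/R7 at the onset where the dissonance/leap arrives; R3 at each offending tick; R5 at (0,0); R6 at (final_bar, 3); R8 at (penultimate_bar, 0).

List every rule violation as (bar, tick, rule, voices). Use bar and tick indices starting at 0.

(0, 0, R3, (2, 3))
(0, 0, R5, (0, 3))
(0, 1, R3, (2, 3))
(0, 2, R3, (2, 3))
(0, 3, R3, (2, 3))
(1, 0, R2, (0, 3))
(1, 0, R3, (2, 3))
(1, 0, R4, (0, 2))
(1, 0, R7, (1,))
(1, 1, R3, (2, 3))
(1, 2, R3, (2, 3))
(1, 3, R3, (2, 3))
(2, 0, R1, (0, 3))
(2, 0, R2, (0, 1))
(2, 0, R2, (1, 2))
(2, 0, R3, (2, 3))
(2, 0, R4, (0, 2))
(2, 1, R3, (2, 3))
(2, 2, R3, (2, 3))
(2, 3, R3, (2, 3))
(3, 0, R2, (2, 3))
(3, 0, R4, (0, 1))
(3, 0, R7, (3,))
(4, 0, R3, (1, 2))
(4, 0, R4, (0, 2))
(4, 1, R3, (1, 2))
(4, 2, R3, (1, 2))
(4, 3, R3, (1, 2))
(5, 0, R2, (0, 3))
(5, 0, R3, (2, 3))
(5, 0, R8, (0, 3))
(5, 1, R3, (2, 3))
(5, 2, R3, (2, 3))
(5, 3, R3, (2, 3))
(6, 0, R1, (1, 2))
(6, 0, R2, (0, 1))
(6, 0, R2, (0, 2))
(6, 0, R3, (2, 3))
(6, 1, R3, (2, 3))
(6, 2, R3, (2, 3))
(6, 3, R3, (2, 3))
(6, 3, R6, (0, 3))

bar 0: v0=F3 v1=F4 v2=C5 v3=A4 downbeat M3
bar 1: v0=E3 v1=G3 v2=F4 v3=E4 downbeat P8
bar 2: v0=F3 v1=C4 v2=G4 v3=F4 downbeat P8
bar 3: v0=G3 v1=F4 v2=B4 v3=B4 downbeat M3
bar 4: v0=F3 v1=F4 v2=E4 v3=A4 downbeat M3
bar 5: v0=E3 v1=C4 v2=G4 v3=E4 downbeat P8
bar 6: v0=F3 v1=F4 v2=C5 v3=A4 downbeat M3
  -> R3 @ bar 0 tick 0 v(2, 3): C5 above A4
  -> R5 @ bar 0 tick 0 v(0, 3): opens on M3
  -> R3 @ bar 0 tick 1 v(2, 3): C5 above A4
  -> R3 @ bar 0 tick 2 v(2, 3): C5 above A4
  -> R3 @ bar 0 tick 3 v(2, 3): C5 above A4
  -> R2 @ bar 1 tick 0 v(0, 3): F3/A4 M3 -> E3/E4 P8 similar
  -> R3 @ bar 1 tick 0 v(2, 3): F4 above E4
  -> R4 @ bar 1 tick 0 v(0, 2): E3/F4 m2 untreated
  -> R7 @ bar 1 tick 0 v(1,): F4->G3 leap 10st
  -> R3 @ bar 1 tick 1 v(2, 3): F4 above E4
  -> R3 @ bar 1 tick 2 v(2, 3): F4 above E4
  -> R3 @ bar 1 tick 3 v(2, 3): F4 above E4
  -> R1 @ bar 2 tick 0 v(0, 3): E3/E4 P8 -> F3/F4 P8 similar
  -> R2 @ bar 2 tick 0 v(0, 1): E3/G3 m3 -> F3/C4 P5 similar
  -> R2 @ bar 2 tick 0 v(1, 2): G3/F4 m7 -> C4/G4 P5 similar
  -> R3 @ bar 2 tick 0 v(2, 3): G4 above F4
  -> R4 @ bar 2 tick 0 v(0, 2): F3/G4 M2 untreated
  -> R3 @ bar 2 tick 1 v(2, 3): G4 above F4
  -> R3 @ bar 2 tick 2 v(2, 3): G4 above F4
  -> R3 @ bar 2 tick 3 v(2, 3): G4 above F4
  -> R2 @ bar 3 tick 0 v(2, 3): G4/F4 M2 -> B4/B4 P1 similar
  -> R4 @ bar 3 tick 0 v(0, 1): G3/F4 m7 untreated
  -> R7 @ bar 3 tick 0 v(3,): F4->B4 leap 6st
  -> R3 @ bar 4 tick 0 v(1, 2): F4 above E4
  -> R4 @ bar 4 tick 0 v(0, 2): F3/E4 M7 untreated
  -> R3 @ bar 4 tick 1 v(1, 2): F4 above E4
  -> R3 @ bar 4 tick 2 v(1, 2): F4 above E4
  -> R3 @ bar 4 tick 3 v(1, 2): F4 above E4
  -> R2 @ bar 5 tick 0 v(0, 3): F3/A4 M3 -> E3/E4 P8 similar
  -> R3 @ bar 5 tick 0 v(2, 3): G4 above E4
  -> R8 @ bar 5 tick 0 v(0, 3): penult P8 not 3rd/6th
  -> R3 @ bar 5 tick 1 v(2, 3): G4 above E4
  -> R3 @ bar 5 tick 2 v(2, 3): G4 above E4
  -> R3 @ bar 5 tick 3 v(2, 3): G4 above E4
  -> R1 @ bar 6 tick 0 v(1, 2): C4/G4 P5 -> F4/C5 P5 similar
  -> R2 @ bar 6 tick 0 v(0, 1): E3/C4 m6 -> F3/F4 P8 similar
  -> R2 @ bar 6 tick 0 v(0, 2): E3/G4 m3 -> F3/C5 P5 similar
  -> R3 @ bar 6 tick 0 v(2, 3): C5 above A4
  -> R3 @ bar 6 tick 1 v(2, 3): C5 above A4
  -> R3 @ bar 6 tick 2 v(2, 3): C5 above A4
  -> R3 @ bar 6 tick 3 v(2, 3): C5 above A4
  -> R6 @ bar 6 tick 3 v(0, 3): closes on M3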